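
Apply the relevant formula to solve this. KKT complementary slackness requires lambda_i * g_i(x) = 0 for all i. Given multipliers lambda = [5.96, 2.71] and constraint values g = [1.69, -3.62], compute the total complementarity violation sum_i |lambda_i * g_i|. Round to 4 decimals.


KKT complementary slackness check:
lambda_1 * g_1 = 5.96 * 1.69 = 10.0724
lambda_2 * g_2 = 2.71 * -3.62 = -9.8102
Total violation = 10.0724 + 9.8102 = 19.8826


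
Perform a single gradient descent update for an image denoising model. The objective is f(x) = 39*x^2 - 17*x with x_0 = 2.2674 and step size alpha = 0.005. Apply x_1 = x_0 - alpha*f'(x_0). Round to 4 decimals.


We compute the gradient at x_0 and apply the update.
f'(x) = 78*x - 17
f'(2.2674) = 78*2.2674 - 17 = 159.8572
x_1 = 2.2674 - 0.005*159.8572 = 1.4681


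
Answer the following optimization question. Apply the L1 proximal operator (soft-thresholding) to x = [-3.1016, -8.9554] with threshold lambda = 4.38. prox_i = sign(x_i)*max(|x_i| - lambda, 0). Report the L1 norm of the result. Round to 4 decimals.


Soft-thresholding with lambda = 4.38:
prox(-3.1016) = sign(-3.1016)*max(|-3.1016| - 4.38, 0) = 0.0
prox(-8.9554) = sign(-8.9554)*max(|-8.9554| - 4.38, 0) = -4.5754
prox(x) = [0.0, -4.5754]
||prox(x)||_1 = 0.0 + 4.5754 = 4.5754


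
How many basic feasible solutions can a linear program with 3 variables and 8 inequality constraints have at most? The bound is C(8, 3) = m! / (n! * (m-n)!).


Each vertex corresponds to some choice of n active constraints out of m, so the number of vertices is at most C(m, n) = m! / (n!(m-n)!).
m = 8, n = 3
Numerator: 8 * 7 * 6
Denominator: 3! = 6
C(8, 3) = 56


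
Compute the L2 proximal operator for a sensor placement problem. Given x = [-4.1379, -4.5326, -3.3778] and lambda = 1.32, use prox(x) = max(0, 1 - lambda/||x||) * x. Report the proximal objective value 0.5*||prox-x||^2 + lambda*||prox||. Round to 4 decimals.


Step 1: Compute ||x||.
||x|| = 7.0054
Step 2: Compute scaling factor.
scale = max(0, 1 - 1.32/7.0054) = 0.8116
Step 3: prox(x) = [-3.3582, -3.6785, -2.7413]
||prox(x)|| = 5.6854
Step 4: Proximal objective.
0.5*||prox-x||^2 = 0.8712
lambda*||prox|| = 7.5047
Total = 8.376


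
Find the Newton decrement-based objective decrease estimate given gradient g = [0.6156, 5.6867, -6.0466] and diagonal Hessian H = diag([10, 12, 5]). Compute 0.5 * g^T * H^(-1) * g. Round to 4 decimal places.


Step 1: H is diagonal, so H^(-1) * g = [0.0616, 0.4739, -1.2093].
Step 2: g^T H^(-1) g = sum_i g_i^2 / H_ii
  = (0.6156)^2/10 + (5.6867)^2/12 + (-6.0466)^2/5
  = 0.0379 + 2.6949 + 7.3123 = 10.0451
Step 3: Objective decrease = 0.5 * g^T H^(-1) g = 5.0225


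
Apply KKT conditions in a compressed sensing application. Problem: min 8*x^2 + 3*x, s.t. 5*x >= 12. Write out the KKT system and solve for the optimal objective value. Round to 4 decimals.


Step 1: Try lambda = 0 (constraint inactive).
x_unc = -3/(2*8) = -0.1875
Check: 5*-0.1875 = -0.9375 < 12 -- violated!
Step 2: Constraint must be active: 5*x = 12
x* = 12/5 = 2.4
lambda = (2*8*2.4 + 3)/5 = 8.28
Step 3: Compute optimal value.
f(x*) = 8*2.4^2 + 3*2.4 = 53.28


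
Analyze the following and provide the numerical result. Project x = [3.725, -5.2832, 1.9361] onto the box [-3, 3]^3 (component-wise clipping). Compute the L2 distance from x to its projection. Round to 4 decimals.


Project each component onto [-3, 3].
clip(3.725) = 3.0, clip(-5.2832) = -3.0, clip(1.9361) = 1.9361
Projection = [3.0, -3.0, 1.9361]
Squared diffs: [0.5256, 5.213, 0.0]
Distance = sqrt(5.7386) = 2.3955


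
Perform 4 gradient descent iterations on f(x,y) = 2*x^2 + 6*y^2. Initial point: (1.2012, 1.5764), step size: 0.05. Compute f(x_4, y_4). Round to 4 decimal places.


Gradient descent on f(x,y) = 2*x^2 + 6*y^2.
Starting point: (1.2012, 1.5764), alpha = 0.05
Step 1: grad_x = 2*2*1.2012 = 4.8048, grad_y = 2*6*1.5764 = 18.9168
  x_1 = 1.2012 - 0.05*4.8048 = 0.961
  y_1 = 1.5764 - 0.05*18.9168 = 0.6306
Step 2: grad_x = 2*2*0.961 = 3.8438, grad_y = 2*6*0.6306 = 7.5667
  x_2 = 0.961 - 0.05*3.8438 = 0.7688
  y_2 = 0.6306 - 0.05*7.5667 = 0.2522
Step 3: grad_x = 2*2*0.7688 = 3.0751, grad_y = 2*6*0.2522 = 3.0267
  x_3 = 0.7688 - 0.05*3.0751 = 0.615
  y_3 = 0.2522 - 0.05*3.0267 = 0.1009
Step 4: grad_x = 2*2*0.615 = 2.4601, grad_y = 2*6*0.1009 = 1.2107
  x_4 = 0.615 - 0.05*2.4601 = 0.492
  y_4 = 0.1009 - 0.05*1.2107 = 0.0404
f(0.492, 0.0404) = 2*0.492^2 + 6*0.0404^2 = 0.4939


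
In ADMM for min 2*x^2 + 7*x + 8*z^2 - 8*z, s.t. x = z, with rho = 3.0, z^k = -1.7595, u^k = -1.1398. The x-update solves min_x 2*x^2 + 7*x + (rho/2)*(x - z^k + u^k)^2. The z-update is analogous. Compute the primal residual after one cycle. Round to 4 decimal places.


ADMM iteration with rho = 3.0, z^k = -1.7595, u^k = -1.1398
Step 1: x-update.
Minimize 2*x^2 + 7*x + (3.0/2)*(x + 1.7595 - 1.1398)^2
FOC: (2*2 + 3.0)*x = -7 + 3.0*(-1.7595 + 1.1398)
x^{k+1} = -1.2656
Step 2: z-update.
Minimize 8*z^2 - 8*z + (3.0/2)*(-1.2656 - z - 1.1398)^2
FOC: (2*8 + 3.0)*z = 8 + 3.0*(-1.2656 - 1.1398)
z^{k+1} = 0.0413
Step 3: u-update.
u^{k+1} = -1.1398 - 1.2656 - 0.0413 = -2.4466
Step 4: Primal residual = |-1.2656 - 0.0413| = 1.3068


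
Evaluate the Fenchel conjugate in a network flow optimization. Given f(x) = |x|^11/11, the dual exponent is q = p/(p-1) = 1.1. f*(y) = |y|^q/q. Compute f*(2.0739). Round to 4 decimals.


The conjugate exponent q satisfies 1/p + 1/q = 1.
p = 11, so q = 11/(11 - 1) = 1.1
|y|^q = 2.0739^1.1 = 2.2308
f*(2.0739) = 2.2308 / 1.1 = 2.028


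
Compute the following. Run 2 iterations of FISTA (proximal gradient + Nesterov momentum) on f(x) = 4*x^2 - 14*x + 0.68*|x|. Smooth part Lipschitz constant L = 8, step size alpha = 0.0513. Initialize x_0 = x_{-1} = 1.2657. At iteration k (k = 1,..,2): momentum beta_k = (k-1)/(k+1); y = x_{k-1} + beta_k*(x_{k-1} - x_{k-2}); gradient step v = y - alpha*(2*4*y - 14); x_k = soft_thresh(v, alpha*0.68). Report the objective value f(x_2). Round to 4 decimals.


FISTA on f(x) = 4*x^2 - 14*x + 0.68*|x|
L = 8, alpha = 0.0513
Iteration 1: beta = 0.0, y = 1.2657 + 0.0*(1.2657 - 1.2657) = 1.2657
  grad(y) = -3.8744, v = y - alpha*grad = 1.4645
  prox(v) = soft_thresh(1.4645, 0.0349) = 1.4296
Iteration 2: beta = 0.3333, y = 1.4296 + 0.3333*(1.4296 - 1.2657) = 1.4842
  grad(y) = -2.1264, v = y - alpha*grad = 1.5933
  prox(v) = soft_thresh(1.5933, 0.0349) = 1.5584
f(x_2) = 4*1.5584^2 - 14*1.5584 + 0.68*|1.5584| = -11.0434


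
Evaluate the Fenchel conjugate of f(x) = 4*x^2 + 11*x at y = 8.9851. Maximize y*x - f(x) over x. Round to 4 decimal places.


f*(y) = sup_x {y*x - a*x^2 - b*x} = sup_x {(y-b)*x - a*x^2}
FOC: (y - b) - 2a*x = 0 => x* = (y - b)/(2a)
x* = (8.9851 - 11)/(2*4) = -0.2519
f*(8.9851) = (y-b)^2/(4a) = (8.9851 - 11)^2/(4*4)
= 4.0598/16 = 0.2537


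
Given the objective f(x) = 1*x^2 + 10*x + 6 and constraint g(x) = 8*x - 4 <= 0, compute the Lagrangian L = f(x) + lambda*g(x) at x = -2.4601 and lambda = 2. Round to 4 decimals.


Step 1: Evaluate f(x).
f(-2.4601) = 1*(-2.4601)^2 + 10*(-2.4601) + 6 = -12.5489
Step 2: Evaluate g(x).
g(-2.4601) = 8*-2.4601 - 4 = -23.6808
Step 3: Compute Lagrangian.
L = -12.5489 + 2*-23.6808 = -59.9105


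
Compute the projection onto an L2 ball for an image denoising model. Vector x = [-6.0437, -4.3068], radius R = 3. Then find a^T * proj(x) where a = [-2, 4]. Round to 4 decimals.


Step 1: Compute ||x|| (intermediates to 6 decimals).
||x|| = sqrt((-6.0437)^2 + (-4.3068)^2) = 7.421242
Step 2: Project.
Since ||x|| > R, scale = R/||x|| = 3/7.421242 = 0.404245, proj(x) = scale * x
proj(x) = [-2.443136, -1.741002]
Step 3: Dot product.
a^T * proj(x) = -2*(-2.443136) + 4*(-1.741002) = -2.0777


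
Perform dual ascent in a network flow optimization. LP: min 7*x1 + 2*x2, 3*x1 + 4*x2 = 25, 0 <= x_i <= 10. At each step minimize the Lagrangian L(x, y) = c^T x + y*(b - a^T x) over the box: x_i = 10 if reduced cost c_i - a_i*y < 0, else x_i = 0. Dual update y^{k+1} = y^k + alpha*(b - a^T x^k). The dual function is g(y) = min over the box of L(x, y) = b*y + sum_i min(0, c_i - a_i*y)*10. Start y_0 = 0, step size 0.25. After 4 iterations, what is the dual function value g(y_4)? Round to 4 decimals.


Dual ascent for LP: min 7*x1 + 2*x2, 3*x1 + 4*x2 = 25, 0 <= x_i <= 10
Step 1: y^k = 0.0, reduced costs: (7.0, 2.0)
  x^k = (0.0, 0.0), subgradient = b - a^T x = 25.0
  y^{k+1} = 0.0 + 0.25*25.0 = 6.25
Step 2: y^k = 6.25, reduced costs: (-11.75, -23.0)
  x^k = (10.0, 10.0), subgradient = b - a^T x = -45.0
  y^{k+1} = 6.25 + 0.25*-45.0 = -5.0
Step 3: y^k = -5.0, reduced costs: (22.0, 22.0)
  x^k = (0.0, 0.0), subgradient = b - a^T x = 25.0
  y^{k+1} = -5.0 + 0.25*25.0 = 1.25
Step 4: y^k = 1.25, reduced costs: (3.25, -3.0)
  x^k = (0.0, 10.0), subgradient = b - a^T x = -15.0
  y^{k+1} = 1.25 + 0.25*-15.0 = -2.5
Dual objective at y_4 = -2.5: reduced costs (14.5, 12.0), box minimizer x = (0.0, 0.0)
g(y_4) = b*y + (c1 - a1*y)*x1 + (c2 - a2*y)*x2 = 25*(-2.5) + 14.5*0.0 + 12.0*0.0 = -62.5 + 0.0 + 0.0 = -62.5


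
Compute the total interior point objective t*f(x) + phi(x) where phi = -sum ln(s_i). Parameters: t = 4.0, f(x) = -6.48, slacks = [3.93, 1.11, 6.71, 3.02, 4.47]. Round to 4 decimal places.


Step 1: Compute log-barrier.
ln values: [1.3686, 0.1044, 1.9036, 1.1053, 1.4974]
phi = -(1.3686 + 0.1044 + 1.9036 + 1.1053 + 1.4974) = -5.9792
Step 2: Compute augmented objective.
t*f(x) = 4.0*-6.48 = -25.92
Total = -25.92 - 5.9792 = -31.8992


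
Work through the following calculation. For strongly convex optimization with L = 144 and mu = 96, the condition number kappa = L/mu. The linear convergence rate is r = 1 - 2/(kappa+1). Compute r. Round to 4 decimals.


Step 1: Compute the condition number.
kappa = L/mu = 144/96 = 1.5
Step 2: Compute the convergence rate.
r = 1 - 2/(kappa + 1) = 1 - 2*mu/(L + mu) = (L - mu)/(L + mu) = 48/240 = 0.2


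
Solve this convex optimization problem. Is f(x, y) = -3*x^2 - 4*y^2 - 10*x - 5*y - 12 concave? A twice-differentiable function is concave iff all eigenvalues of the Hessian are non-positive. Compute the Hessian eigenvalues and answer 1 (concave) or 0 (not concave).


The Hessian of f(x,y) = -3*x^2 - 4*y^2 - 10*x - 5*y - 12 is:
H = [[-6, 0], [0, -8]]
Trace = -6 - 8 = -14
Determinant = -6*-8 - (0)^2 = 48
Discriminant = (-14)^2 - 4*48 = 4.0
Eigenvalues: lambda_1 = -8.0, lambda_2 = -6.0
The function is concave.

1


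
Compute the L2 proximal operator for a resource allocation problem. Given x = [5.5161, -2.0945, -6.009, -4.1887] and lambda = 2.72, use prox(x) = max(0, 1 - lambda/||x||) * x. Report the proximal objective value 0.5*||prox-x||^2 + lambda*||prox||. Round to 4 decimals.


Step 1: Compute ||x||.
||x|| = 9.4057
Step 2: Compute scaling factor.
scale = max(0, 1 - 2.72/9.4057) = 0.7108
Step 3: prox(x) = [3.9209, -1.4888, -4.2713, -2.9774]
||prox(x)|| = 6.6857
Step 4: Proximal objective.
0.5*||prox-x||^2 = 3.6992
lambda*||prox|| = 18.1851
Total = 21.8844


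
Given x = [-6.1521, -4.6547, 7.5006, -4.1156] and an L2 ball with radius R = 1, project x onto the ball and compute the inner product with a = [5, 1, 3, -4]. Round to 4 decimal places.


Step 1: Compute ||x|| (intermediates to 6 decimals).
||x|| = sqrt((-6.1521)^2 + (-4.6547)^2 + 7.5006^2 + (-4.1156)^2) = 11.520058
Step 2: Project.
Since ||x|| > R, scale = R/||x|| = 1/11.520058 = 0.086805, proj(x) = scale * x
proj(x) = [-0.534033, -0.404051, 0.65109, -0.357255]
Step 3: Dot product.
a^T * proj(x) = 5*(-0.534033) + 1*(-0.404051) + 3*0.65109 - 4*(-0.357255) = 0.3081


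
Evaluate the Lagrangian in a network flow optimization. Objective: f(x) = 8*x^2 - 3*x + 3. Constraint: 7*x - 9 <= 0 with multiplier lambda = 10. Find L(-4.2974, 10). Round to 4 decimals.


Step 1: Evaluate f(x).
f(-4.2974) = 8*(-4.2974)^2 - 3*(-4.2974) + 3 = 163.6334
Step 2: Evaluate g(x).
g(-4.2974) = 7*-4.2974 - 9 = -39.0818
Step 3: Compute Lagrangian.
L = 163.6334 + 10*-39.0818 = -227.1846


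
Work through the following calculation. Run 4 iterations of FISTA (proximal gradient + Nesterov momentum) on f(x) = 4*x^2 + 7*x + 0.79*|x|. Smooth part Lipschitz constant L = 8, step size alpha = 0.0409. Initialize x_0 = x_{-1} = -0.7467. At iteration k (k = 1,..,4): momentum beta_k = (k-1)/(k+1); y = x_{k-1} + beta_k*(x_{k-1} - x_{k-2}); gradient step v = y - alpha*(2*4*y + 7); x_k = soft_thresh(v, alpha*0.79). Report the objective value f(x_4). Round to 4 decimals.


FISTA on f(x) = 4*x^2 + 7*x + 0.79*|x|
L = 8, alpha = 0.0409
Iteration 1: beta = 0.0, y = -0.7467 + 0.0*(-0.7467 + 0.7467) = -0.7467
  grad(y) = 1.0264, v = y - alpha*grad = -0.7887
  prox(v) = soft_thresh(-0.7887, 0.0323) = -0.7564
Iteration 2: beta = 0.3333, y = -0.7564 + 0.3333*(-0.7564 + 0.7467) = -0.7596
  grad(y) = 0.9233, v = y - alpha*grad = -0.7974
  prox(v) = soft_thresh(-0.7974, 0.0323) = -0.765
Iteration 3: beta = 0.5, y = -0.765 + 0.5*(-0.765 + 0.7564) = -0.7694
  grad(y) = 0.845, v = y - alpha*grad = -0.8039
  prox(v) = soft_thresh(-0.8039, 0.0323) = -0.7716
Iteration 4: beta = 0.6, y = -0.7716 + 0.6*(-0.7716 + 0.765) = -0.7756
  grad(y) = 0.7954, v = y - alpha*grad = -0.8081
  prox(v) = soft_thresh(-0.8081, 0.0323) = -0.7758
f(x_4) = 4*(-0.7758)^2 + 7*(-0.7758) + 0.79*|-0.7758| = -2.4103


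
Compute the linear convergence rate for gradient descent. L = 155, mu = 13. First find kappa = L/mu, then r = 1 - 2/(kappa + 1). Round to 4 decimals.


Step 1: Compute the condition number.
kappa = L/mu = 155/13 = 11.9231
Step 2: Compute the convergence rate.
r = 1 - 2/(kappa + 1) = 1 - 2*mu/(L + mu) = (L - mu)/(L + mu) = 142/168 = 0.8452


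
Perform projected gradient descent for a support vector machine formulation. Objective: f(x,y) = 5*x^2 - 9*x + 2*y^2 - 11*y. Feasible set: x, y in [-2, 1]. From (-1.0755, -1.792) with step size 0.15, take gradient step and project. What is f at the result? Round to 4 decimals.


Step 1: Compute gradient at (-1.0755, -1.792).
grad_x = 2*5*-1.0755 - 9 = -19.755
grad_y = 2*2*-1.792 - 11 = -18.168
Step 2: Gradient step.
x_raw = -1.0755 - 0.15*-19.755 = 1.8878
y_raw = -1.792 - 0.15*-18.168 = 0.9332
Step 3: Project onto [-2, 1].
x_proj = clip(1.8878) = 1.0
y_proj = clip(0.9332) = 0.9332
Step 4: Evaluate f.
f(1.0, 0.9332) = -12.5235


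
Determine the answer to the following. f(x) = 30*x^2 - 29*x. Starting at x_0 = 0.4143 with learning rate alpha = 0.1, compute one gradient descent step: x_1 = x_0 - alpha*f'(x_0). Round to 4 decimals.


We compute the gradient at x_0 and apply the update.
f'(x) = 60*x - 29
f'(0.4143) = 60*0.4143 - 29 = -4.142
x_1 = 0.4143 - 0.1*-4.142 = 0.8285


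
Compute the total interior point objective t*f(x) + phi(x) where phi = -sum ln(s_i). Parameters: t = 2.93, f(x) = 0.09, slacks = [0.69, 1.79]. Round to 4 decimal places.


Step 1: Compute log-barrier.
ln values: [-0.3711, 0.5822]
phi = -(-0.3711 + 0.5822) = -0.2112
Step 2: Compute augmented objective.
t*f(x) = 2.93*0.09 = 0.2637
Total = 0.2637 - 0.2112 = 0.0525


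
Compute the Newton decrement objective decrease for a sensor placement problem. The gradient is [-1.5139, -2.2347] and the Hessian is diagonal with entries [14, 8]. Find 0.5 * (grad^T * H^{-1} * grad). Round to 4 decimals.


Step 1: H is diagonal, so H^(-1) * g = [-0.1081, -0.2793].
Step 2: g^T H^(-1) g = sum_i g_i^2 / H_ii
  = (-1.5139)^2/14 + (-2.2347)^2/8
  = 0.1637 + 0.6242 = 0.7879
Step 3: Objective decrease = 0.5 * g^T H^(-1) g = 0.394


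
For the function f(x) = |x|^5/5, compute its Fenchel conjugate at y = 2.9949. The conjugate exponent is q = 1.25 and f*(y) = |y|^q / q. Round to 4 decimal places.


The conjugate exponent q satisfies 1/p + 1/q = 1.
p = 5, so q = 5/(5 - 1) = 1.25
|y|^q = 2.9949^1.25 = 3.9398
f*(2.9949) = 3.9398 / 1.25 = 3.1519


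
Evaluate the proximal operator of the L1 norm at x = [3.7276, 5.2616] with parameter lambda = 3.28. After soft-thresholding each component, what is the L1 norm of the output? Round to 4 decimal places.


Soft-thresholding with lambda = 3.28:
prox(3.7276) = sign(3.7276)*max(|3.7276| - 3.28, 0) = 0.4476
prox(5.2616) = sign(5.2616)*max(|5.2616| - 3.28, 0) = 1.9816
prox(x) = [0.4476, 1.9816]
||prox(x)||_1 = 0.4476 + 1.9816 = 2.4292


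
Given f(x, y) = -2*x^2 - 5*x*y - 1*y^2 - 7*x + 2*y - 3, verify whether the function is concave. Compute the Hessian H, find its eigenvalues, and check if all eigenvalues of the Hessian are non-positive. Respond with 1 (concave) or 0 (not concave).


The Hessian of f(x,y) = -2*x^2 - 5*x*y - 1*y^2 - 7*x + 2*y - 3 is:
H = [[-4, -5], [-5, -2]]
Trace = -4 - 2 = -6
Determinant = -4*-2 - (-5)^2 = -17
Discriminant = (-6)^2 - 4*-17 = 104.0
Eigenvalues: lambda_1 = -8.099, lambda_2 = 2.099
The function is not concave.

0


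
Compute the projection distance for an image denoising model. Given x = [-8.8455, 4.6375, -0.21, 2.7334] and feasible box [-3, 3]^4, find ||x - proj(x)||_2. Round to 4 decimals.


Project each component onto [-3, 3].
clip(-8.8455) = -3.0, clip(4.6375) = 3.0, clip(-0.21) = -0.21, clip(2.7334) = 2.7334
Projection = [-3.0, 3.0, -0.21, 2.7334]
Squared diffs: [34.1699, 2.6814, 0.0, 0.0]
Distance = sqrt(36.8513) = 6.0705


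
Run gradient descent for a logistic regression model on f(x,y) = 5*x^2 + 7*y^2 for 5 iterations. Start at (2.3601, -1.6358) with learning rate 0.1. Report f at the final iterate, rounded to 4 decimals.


Gradient descent on f(x,y) = 5*x^2 + 7*y^2.
Starting point: (2.3601, -1.6358), alpha = 0.1
Step 1: grad_x = 2*5*2.3601 = 23.601, grad_y = 2*7*-1.6358 = -22.9012
  x_1 = 2.3601 - 0.1*23.601 = 0.0
  y_1 = -1.6358 - 0.1*-22.9012 = 0.6543
Step 2: grad_x = 2*5*0.0 = 0.0, grad_y = 2*7*0.6543 = 9.1605
  x_2 = 0.0 - 0.1*0.0 = 0.0
  y_2 = 0.6543 - 0.1*9.1605 = -0.2617
Step 3: grad_x = 2*5*0.0 = 0.0, grad_y = 2*7*-0.2617 = -3.6642
  x_3 = 0.0 - 0.1*0.0 = 0.0
  y_3 = -0.2617 - 0.1*-3.6642 = 0.1047
Step 4: grad_x = 2*5*0.0 = 0.0, grad_y = 2*7*0.1047 = 1.4657
  x_4 = 0.0 - 0.1*0.0 = 0.0
  y_4 = 0.1047 - 0.1*1.4657 = -0.0419
Step 5: grad_x = 2*5*0.0 = 0.0, grad_y = 2*7*-0.0419 = -0.5863
  x_5 = 0.0 - 0.1*0.0 = 0.0
  y_5 = -0.0419 - 0.1*-0.5863 = 0.0168
f(0.0, 0.0168) = 5*0.0^2 + 7*0.0168^2 = 0.002


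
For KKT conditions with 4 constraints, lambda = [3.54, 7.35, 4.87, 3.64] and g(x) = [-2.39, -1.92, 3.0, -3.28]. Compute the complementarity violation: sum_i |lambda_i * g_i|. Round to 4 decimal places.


KKT complementary slackness check:
lambda_1 * g_1 = 3.54 * -2.39 = -8.4606
lambda_2 * g_2 = 7.35 * -1.92 = -14.112
lambda_3 * g_3 = 4.87 * 3.0 = 14.61
lambda_4 * g_4 = 3.64 * -3.28 = -11.9392
Total violation = 8.4606 + 14.112 + 14.61 + 11.9392 = 49.1218


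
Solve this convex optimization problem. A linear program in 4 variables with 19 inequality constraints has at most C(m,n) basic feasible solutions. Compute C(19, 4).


Each vertex corresponds to some choice of n active constraints out of m, so the number of vertices is at most C(m, n) = m! / (n!(m-n)!).
m = 19, n = 4
Numerator: 19 * 18 * 17 * 16
Denominator: 4! = 24
C(19, 4) = 3876


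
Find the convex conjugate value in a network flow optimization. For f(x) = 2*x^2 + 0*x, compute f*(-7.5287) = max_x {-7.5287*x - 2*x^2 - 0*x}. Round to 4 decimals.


f*(y) = sup_x {y*x - a*x^2 - b*x} = sup_x {(y-b)*x - a*x^2}
FOC: (y - b) - 2a*x = 0 => x* = (y - b)/(2a)
x* = (-7.5287 - 0)/(2*2) = -1.8822
f*(-7.5287) = (y-b)^2/(4a) = (-7.5287 - 0)^2/(4*2)
= 56.6813/8 = 7.0852


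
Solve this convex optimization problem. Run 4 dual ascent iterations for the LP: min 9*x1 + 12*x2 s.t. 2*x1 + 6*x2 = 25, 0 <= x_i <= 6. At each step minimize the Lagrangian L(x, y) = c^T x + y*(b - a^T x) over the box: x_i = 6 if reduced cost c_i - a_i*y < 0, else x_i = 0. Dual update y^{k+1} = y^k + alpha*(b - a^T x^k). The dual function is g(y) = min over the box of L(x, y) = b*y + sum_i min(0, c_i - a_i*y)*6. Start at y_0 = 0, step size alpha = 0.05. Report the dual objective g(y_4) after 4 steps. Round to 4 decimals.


Dual ascent for LP: min 9*x1 + 12*x2, 2*x1 + 6*x2 = 25, 0 <= x_i <= 6
Step 1: y^k = 0.0, reduced costs: (9.0, 12.0)
  x^k = (0.0, 0.0), subgradient = b - a^T x = 25.0
  y^{k+1} = 0.0 + 0.05*25.0 = 1.25
Step 2: y^k = 1.25, reduced costs: (6.5, 4.5)
  x^k = (0.0, 0.0), subgradient = b - a^T x = 25.0
  y^{k+1} = 1.25 + 0.05*25.0 = 2.5
Step 3: y^k = 2.5, reduced costs: (4.0, -3.0)
  x^k = (0.0, 6.0), subgradient = b - a^T x = -11.0
  y^{k+1} = 2.5 + 0.05*-11.0 = 1.95
Step 4: y^k = 1.95, reduced costs: (5.1, 0.3)
  x^k = (0.0, 0.0), subgradient = b - a^T x = 25.0
  y^{k+1} = 1.95 + 0.05*25.0 = 3.2
Dual objective at y_4 = 3.2: reduced costs (2.6, -7.2), box minimizer x = (0.0, 6.0)
g(y_4) = b*y + (c1 - a1*y)*x1 + (c2 - a2*y)*x2 = 25*3.2 + 2.6*0.0 + (-7.2)*6.0 = 80.0 + 0.0 - 43.2 = 36.8


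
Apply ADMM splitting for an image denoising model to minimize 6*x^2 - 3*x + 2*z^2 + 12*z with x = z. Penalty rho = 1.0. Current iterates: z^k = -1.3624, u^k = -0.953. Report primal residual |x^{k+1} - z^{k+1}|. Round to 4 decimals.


ADMM iteration with rho = 1.0, z^k = -1.3624, u^k = -0.953
Step 1: x-update.
Minimize 6*x^2 - 3*x + (1.0/2)*(x + 1.3624 - 0.953)^2
FOC: (2*6 + 1.0)*x = 3 + 1.0*(-1.3624 + 0.953)
x^{k+1} = 0.1993
Step 2: z-update.
Minimize 2*z^2 + 12*z + (1.0/2)*(0.1993 - z - 0.953)^2
FOC: (2*2 + 1.0)*z = -12 + 1.0*(0.1993 - 0.953)
z^{k+1} = -2.5507
Step 3: u-update.
u^{k+1} = -0.953 + 0.1993 + 2.5507 = 1.797
Step 4: Primal residual = |0.1993 + 2.5507| = 2.75


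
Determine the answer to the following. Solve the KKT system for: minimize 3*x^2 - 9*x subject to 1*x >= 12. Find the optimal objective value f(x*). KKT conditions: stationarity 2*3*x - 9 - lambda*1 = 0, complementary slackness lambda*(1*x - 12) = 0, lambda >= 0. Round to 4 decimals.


Step 1: Try lambda = 0 (constraint inactive).
x_unc = 9/(2*3) = 1.5
Check: 1*1.5 = 1.5 < 12 -- violated!
Step 2: Constraint must be active: 1*x = 12
x* = 12/1 = 12.0
lambda = (2*3*12.0 - 9)/1 = 63.0
Step 3: Compute optimal value.
f(x*) = 3*12.0^2 - 9*12.0 = 324.0


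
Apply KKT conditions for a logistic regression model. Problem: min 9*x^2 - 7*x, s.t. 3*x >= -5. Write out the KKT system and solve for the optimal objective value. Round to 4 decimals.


Step 1: Try lambda = 0 (constraint inactive).
Stationarity: 2*9*x - 7 = 0
x* = 7/(2*9) = 7/18 = 0.3889 (rounded; the exact value 7/18 is used below)
Check constraint: 3*0.3889 = 1.1667 >= -5 -- satisfied.
Step 2: Compute optimal value.
f(x*) = 9*(7/18)^2 - 7*(7/18) = -1.3611


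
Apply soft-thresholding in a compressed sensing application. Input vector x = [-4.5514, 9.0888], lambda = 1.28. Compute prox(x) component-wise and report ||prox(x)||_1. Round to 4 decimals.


Soft-thresholding with lambda = 1.28:
prox(-4.5514) = sign(-4.5514)*max(|-4.5514| - 1.28, 0) = -3.2714
prox(9.0888) = sign(9.0888)*max(|9.0888| - 1.28, 0) = 7.8088
prox(x) = [-3.2714, 7.8088]
||prox(x)||_1 = 3.2714 + 7.8088 = 11.0802


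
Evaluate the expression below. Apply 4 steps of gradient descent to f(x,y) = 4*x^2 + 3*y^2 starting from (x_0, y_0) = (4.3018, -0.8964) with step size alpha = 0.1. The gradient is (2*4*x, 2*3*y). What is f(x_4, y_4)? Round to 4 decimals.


Gradient descent on f(x,y) = 4*x^2 + 3*y^2.
Starting point: (4.3018, -0.8964), alpha = 0.1
Step 1: grad_x = 2*4*4.3018 = 34.4144, grad_y = 2*3*-0.8964 = -5.3784
  x_1 = 4.3018 - 0.1*34.4144 = 0.8604
  y_1 = -0.8964 - 0.1*-5.3784 = -0.3586
Step 2: grad_x = 2*4*0.8604 = 6.8829, grad_y = 2*3*-0.3586 = -2.1514
  x_2 = 0.8604 - 0.1*6.8829 = 0.1721
  y_2 = -0.3586 - 0.1*-2.1514 = -0.1434
Step 3: grad_x = 2*4*0.1721 = 1.3766, grad_y = 2*3*-0.1434 = -0.8605
  x_3 = 0.1721 - 0.1*1.3766 = 0.0344
  y_3 = -0.1434 - 0.1*-0.8605 = -0.0574
Step 4: grad_x = 2*4*0.0344 = 0.2753, grad_y = 2*3*-0.0574 = -0.3442
  x_4 = 0.0344 - 0.1*0.2753 = 0.0069
  y_4 = -0.0574 - 0.1*-0.3442 = -0.0229
f(0.0069, -0.0229) = 4*0.0069^2 + 3*(-0.0229)^2 = 0.0018


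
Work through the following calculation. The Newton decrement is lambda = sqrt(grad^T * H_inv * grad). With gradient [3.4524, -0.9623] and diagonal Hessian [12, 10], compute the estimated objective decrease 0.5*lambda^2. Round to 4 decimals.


Step 1: H is diagonal, so H^(-1) * g = [0.2877, -0.0962].
Step 2: g^T H^(-1) g = sum_i g_i^2 / H_ii
  = (3.4524)^2/12 + (-0.9623)^2/10
  = 0.9933 + 0.0926 = 1.0859
Step 3: Objective decrease = 0.5 * g^T H^(-1) g = 0.5429


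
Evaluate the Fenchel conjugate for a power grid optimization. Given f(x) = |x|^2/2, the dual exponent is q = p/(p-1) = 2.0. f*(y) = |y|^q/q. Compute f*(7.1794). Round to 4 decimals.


The conjugate exponent q satisfies 1/p + 1/q = 1.
p = 2, so q = 2/(2 - 1) = 2.0
|y|^q = 7.1794^2.0 = 51.5438
f*(7.1794) = 51.5438 / 2.0 = 25.7719


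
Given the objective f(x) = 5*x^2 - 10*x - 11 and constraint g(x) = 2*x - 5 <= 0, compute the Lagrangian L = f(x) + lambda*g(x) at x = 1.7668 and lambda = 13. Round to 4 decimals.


Step 1: Evaluate f(x).
f(1.7668) = 5*1.7668^2 - 10*1.7668 - 11 = -13.0601
Step 2: Evaluate g(x).
g(1.7668) = 2*1.7668 - 5 = -1.4664
Step 3: Compute Lagrangian.
L = -13.0601 + 13*-1.4664 = -32.1233


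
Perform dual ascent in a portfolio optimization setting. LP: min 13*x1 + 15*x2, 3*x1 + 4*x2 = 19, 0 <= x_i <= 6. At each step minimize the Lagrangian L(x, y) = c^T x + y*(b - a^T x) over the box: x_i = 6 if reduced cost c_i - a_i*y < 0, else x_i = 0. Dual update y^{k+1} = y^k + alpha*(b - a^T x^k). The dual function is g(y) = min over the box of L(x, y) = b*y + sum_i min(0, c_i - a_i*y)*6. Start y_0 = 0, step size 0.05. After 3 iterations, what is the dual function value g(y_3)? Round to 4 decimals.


Dual ascent for LP: min 13*x1 + 15*x2, 3*x1 + 4*x2 = 19, 0 <= x_i <= 6
Step 1: y^k = 0.0, reduced costs: (13.0, 15.0)
  x^k = (0.0, 0.0), subgradient = b - a^T x = 19.0
  y^{k+1} = 0.0 + 0.05*19.0 = 0.95
Step 2: y^k = 0.95, reduced costs: (10.15, 11.2)
  x^k = (0.0, 0.0), subgradient = b - a^T x = 19.0
  y^{k+1} = 0.95 + 0.05*19.0 = 1.9
Step 3: y^k = 1.9, reduced costs: (7.3, 7.4)
  x^k = (0.0, 0.0), subgradient = b - a^T x = 19.0
  y^{k+1} = 1.9 + 0.05*19.0 = 2.85
Dual objective at y_3 = 2.85: reduced costs (4.45, 3.6), box minimizer x = (0.0, 0.0)
g(y_3) = b*y + (c1 - a1*y)*x1 + (c2 - a2*y)*x2 = 19*2.85 + 4.45*0.0 + 3.6*0.0 = 54.15 + 0.0 + 0.0 = 54.15


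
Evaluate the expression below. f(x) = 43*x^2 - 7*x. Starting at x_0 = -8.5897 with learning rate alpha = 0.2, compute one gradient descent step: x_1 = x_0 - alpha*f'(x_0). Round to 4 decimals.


We compute the gradient at x_0 and apply the update.
f'(x) = 86*x - 7
f'(-8.5897) = 86*-8.5897 - 7 = -745.7142
x_1 = -8.5897 - 0.2*-745.7142 = 140.5531


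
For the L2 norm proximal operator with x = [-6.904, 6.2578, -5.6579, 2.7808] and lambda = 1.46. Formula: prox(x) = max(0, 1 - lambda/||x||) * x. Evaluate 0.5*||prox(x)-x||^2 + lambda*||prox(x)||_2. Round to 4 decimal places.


Step 1: Compute ||x||.
||x|| = 11.2503
Step 2: Compute scaling factor.
scale = max(0, 1 - 1.46/11.2503) = 0.8702
Step 3: prox(x) = [-6.008, 5.4457, -4.9237, 2.4199]
||prox(x)|| = 9.7903
Step 4: Proximal objective.
0.5*||prox-x||^2 = 1.0658
lambda*||prox|| = 14.2938
Total = 15.3597


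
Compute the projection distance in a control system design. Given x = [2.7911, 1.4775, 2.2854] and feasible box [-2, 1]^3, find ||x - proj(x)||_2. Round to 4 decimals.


Project each component onto [-2, 1].
clip(2.7911) = 1.0, clip(1.4775) = 1.0, clip(2.2854) = 1.0
Projection = [1.0, 1.0, 1.0]
Squared diffs: [3.208, 0.228, 1.6523]
Distance = sqrt(5.0883) = 2.2557


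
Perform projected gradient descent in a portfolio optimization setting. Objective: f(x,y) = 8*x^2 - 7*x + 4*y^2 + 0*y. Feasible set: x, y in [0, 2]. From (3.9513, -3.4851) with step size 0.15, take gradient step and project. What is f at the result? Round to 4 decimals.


Step 1: Compute gradient at (3.9513, -3.4851).
grad_x = 2*8*3.9513 - 7 = 56.2208
grad_y = 2*4*-3.4851 + 0 = -27.8808
Step 2: Gradient step.
x_raw = 3.9513 - 0.15*56.2208 = -4.4818
y_raw = -3.4851 - 0.15*-27.8808 = 0.697
Step 3: Project onto [0, 2].
x_proj = clip(-4.4818) = 0.0
y_proj = clip(0.697) = 0.697
Step 4: Evaluate f.
f(0.0, 0.697) = 1.9433


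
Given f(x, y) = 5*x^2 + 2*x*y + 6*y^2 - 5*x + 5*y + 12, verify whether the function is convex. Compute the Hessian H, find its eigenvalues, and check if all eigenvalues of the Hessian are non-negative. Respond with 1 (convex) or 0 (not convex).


The Hessian of f(x,y) = 5*x^2 + 2*x*y + 6*y^2 - 5*x + 5*y + 12 is:
H = [[10, 2], [2, 12]]
Trace = 10 + 12 = 22
Determinant = 10*12 - (2)^2 = 116
Discriminant = (22)^2 - 4*116 = 20.0
Eigenvalues: lambda_1 = 8.7639, lambda_2 = 13.2361
The function is convex.

1


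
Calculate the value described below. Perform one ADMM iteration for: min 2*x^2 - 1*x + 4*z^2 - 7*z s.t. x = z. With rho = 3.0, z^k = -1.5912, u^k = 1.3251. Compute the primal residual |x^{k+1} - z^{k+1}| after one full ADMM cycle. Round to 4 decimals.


ADMM iteration with rho = 3.0, z^k = -1.5912, u^k = 1.3251
Step 1: x-update.
Minimize 2*x^2 - 1*x + (3.0/2)*(x + 1.5912 + 1.3251)^2
FOC: (2*2 + 3.0)*x = 1 + 3.0*(-1.5912 - 1.3251)
x^{k+1} = -1.107
Step 2: z-update.
Minimize 4*z^2 - 7*z + (3.0/2)*(-1.107 - z + 1.3251)^2
FOC: (2*4 + 3.0)*z = 7 + 3.0*(-1.107 + 1.3251)
z^{k+1} = 0.6958
Step 3: u-update.
u^{k+1} = 1.3251 - 1.107 - 0.6958 = -0.4777
Step 4: Primal residual = |-1.107 - 0.6958| = 1.8028


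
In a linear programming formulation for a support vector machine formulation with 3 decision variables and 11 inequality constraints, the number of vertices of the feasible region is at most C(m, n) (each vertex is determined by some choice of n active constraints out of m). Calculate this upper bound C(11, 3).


Each vertex corresponds to some choice of n active constraints out of m, so the number of vertices is at most C(m, n) = m! / (n!(m-n)!).
m = 11, n = 3
Numerator: 11 * 10 * 9
Denominator: 3! = 6
C(11, 3) = 165


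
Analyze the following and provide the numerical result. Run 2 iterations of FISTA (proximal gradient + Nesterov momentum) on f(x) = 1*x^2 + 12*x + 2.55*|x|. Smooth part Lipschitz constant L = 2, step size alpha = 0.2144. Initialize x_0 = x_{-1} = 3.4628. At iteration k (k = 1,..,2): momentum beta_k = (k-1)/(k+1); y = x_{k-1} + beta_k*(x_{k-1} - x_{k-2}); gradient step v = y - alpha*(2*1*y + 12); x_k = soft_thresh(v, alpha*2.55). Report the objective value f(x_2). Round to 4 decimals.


FISTA on f(x) = 1*x^2 + 12*x + 2.55*|x|
L = 2, alpha = 0.2144
Iteration 1: beta = 0.0, y = 3.4628 + 0.0*(3.4628 - 3.4628) = 3.4628
  grad(y) = 18.9256, v = y - alpha*grad = -0.5948
  prox(v) = soft_thresh(-0.5948, 0.5467) = -0.0481
Iteration 2: beta = 0.3333, y = -0.0481 + 0.3333*(-0.0481 - 3.4628) = -1.2184
  grad(y) = 9.5631, v = y - alpha*grad = -3.2688
  prox(v) = soft_thresh(-3.2688, 0.5467) = -2.7221
f(x_2) = 1*(-2.7221)^2 + 12*(-2.7221) + 2.55*|-2.7221| = -18.3138


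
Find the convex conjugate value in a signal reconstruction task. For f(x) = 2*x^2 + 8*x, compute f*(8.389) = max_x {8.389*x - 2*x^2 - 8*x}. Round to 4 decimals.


f*(y) = sup_x {y*x - a*x^2 - b*x} = sup_x {(y-b)*x - a*x^2}
FOC: (y - b) - 2a*x = 0 => x* = (y - b)/(2a)
x* = (8.389 - 8)/(2*2) = 0.0973
f*(8.389) = (y-b)^2/(4a) = (8.389 - 8)^2/(4*2)
= 0.1513/8 = 0.0189


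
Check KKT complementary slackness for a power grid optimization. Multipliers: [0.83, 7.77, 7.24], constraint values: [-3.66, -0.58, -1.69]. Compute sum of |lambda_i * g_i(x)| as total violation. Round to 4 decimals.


KKT complementary slackness check:
lambda_1 * g_1 = 0.83 * -3.66 = -3.0378
lambda_2 * g_2 = 7.77 * -0.58 = -4.5066
lambda_3 * g_3 = 7.24 * -1.69 = -12.2356
Total violation = 3.0378 + 4.5066 + 12.2356 = 19.78


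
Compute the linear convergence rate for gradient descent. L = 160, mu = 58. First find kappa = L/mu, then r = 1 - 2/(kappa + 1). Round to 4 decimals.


Step 1: Compute the condition number.
kappa = L/mu = 160/58 = 2.7586
Step 2: Compute the convergence rate.
r = 1 - 2/(kappa + 1) = 1 - 2*mu/(L + mu) = (L - mu)/(L + mu) = 102/218 = 0.4679


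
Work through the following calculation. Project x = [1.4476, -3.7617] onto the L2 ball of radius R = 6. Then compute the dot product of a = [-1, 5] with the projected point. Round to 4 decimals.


Step 1: Compute ||x|| (intermediates to 6 decimals).
||x|| = sqrt(1.4476^2 + (-3.7617)^2) = 4.030624
Step 2: Project.
Since ||x|| <= R, proj = x (no scaling needed).
proj(x) = [1.4476, -3.7617]
Step 3: Dot product.
a^T * proj(x) = -1*1.4476 + 5*(-3.7617) = -20.2561


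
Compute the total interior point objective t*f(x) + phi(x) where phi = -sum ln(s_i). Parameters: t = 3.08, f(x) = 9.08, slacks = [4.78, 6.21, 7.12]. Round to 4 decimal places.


Step 1: Compute log-barrier.
ln values: [1.5644, 1.8262, 1.9629]
phi = -(1.5644 + 1.8262 + 1.9629) = -5.3535
Step 2: Compute augmented objective.
t*f(x) = 3.08*9.08 = 27.9664
Total = 27.9664 - 5.3535 = 22.6129


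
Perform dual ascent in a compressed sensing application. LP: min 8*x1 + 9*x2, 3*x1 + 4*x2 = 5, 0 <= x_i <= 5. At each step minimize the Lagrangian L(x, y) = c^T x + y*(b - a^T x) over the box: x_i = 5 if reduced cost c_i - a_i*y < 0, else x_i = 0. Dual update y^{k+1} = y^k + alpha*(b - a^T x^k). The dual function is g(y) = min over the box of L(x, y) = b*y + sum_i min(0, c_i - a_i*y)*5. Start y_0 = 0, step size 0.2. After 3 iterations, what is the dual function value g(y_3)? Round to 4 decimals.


Dual ascent for LP: min 8*x1 + 9*x2, 3*x1 + 4*x2 = 5, 0 <= x_i <= 5
Step 1: y^k = 0.0, reduced costs: (8.0, 9.0)
  x^k = (0.0, 0.0), subgradient = b - a^T x = 5.0
  y^{k+1} = 0.0 + 0.2*5.0 = 1.0
Step 2: y^k = 1.0, reduced costs: (5.0, 5.0)
  x^k = (0.0, 0.0), subgradient = b - a^T x = 5.0
  y^{k+1} = 1.0 + 0.2*5.0 = 2.0
Step 3: y^k = 2.0, reduced costs: (2.0, 1.0)
  x^k = (0.0, 0.0), subgradient = b - a^T x = 5.0
  y^{k+1} = 2.0 + 0.2*5.0 = 3.0
Dual objective at y_3 = 3.0: reduced costs (-1.0, -3.0), box minimizer x = (5.0, 5.0)
g(y_3) = b*y + (c1 - a1*y)*x1 + (c2 - a2*y)*x2 = 5*3.0 + (-1.0)*5.0 + (-3.0)*5.0 = 15.0 - 5.0 - 15.0 = -5.0


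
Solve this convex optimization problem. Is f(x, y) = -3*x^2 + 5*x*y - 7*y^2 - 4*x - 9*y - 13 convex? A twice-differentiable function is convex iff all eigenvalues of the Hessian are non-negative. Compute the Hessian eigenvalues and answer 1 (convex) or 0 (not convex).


The Hessian of f(x,y) = -3*x^2 + 5*x*y - 7*y^2 - 4*x - 9*y - 13 is:
H = [[-6, 5], [5, -14]]
Trace = -6 - 14 = -20
Determinant = -6*-14 - (5)^2 = 59
Discriminant = (-20)^2 - 4*59 = 164.0
Eigenvalues: lambda_1 = -16.4031, lambda_2 = -3.5969
The function is not convex.

0


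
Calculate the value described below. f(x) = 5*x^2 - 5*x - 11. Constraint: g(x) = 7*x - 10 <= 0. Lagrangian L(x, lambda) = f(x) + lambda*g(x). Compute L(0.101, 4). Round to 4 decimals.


Step 1: Evaluate f(x).
f(0.101) = 5*0.101^2 - 5*0.101 - 11 = -11.454
Step 2: Evaluate g(x).
g(0.101) = 7*0.101 - 10 = -9.293
Step 3: Compute Lagrangian.
L = -11.454 + 4*-9.293 = -48.626


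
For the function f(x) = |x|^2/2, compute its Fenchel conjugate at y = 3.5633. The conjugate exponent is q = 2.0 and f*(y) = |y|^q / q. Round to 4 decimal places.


The conjugate exponent q satisfies 1/p + 1/q = 1.
p = 2, so q = 2/(2 - 1) = 2.0
|y|^q = 3.5633^2.0 = 12.6971
f*(3.5633) = 12.6971 / 2.0 = 6.3486


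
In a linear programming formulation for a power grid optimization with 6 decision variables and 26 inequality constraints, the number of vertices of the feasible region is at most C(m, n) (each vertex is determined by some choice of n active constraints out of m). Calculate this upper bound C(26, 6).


Each vertex corresponds to some choice of n active constraints out of m, so the number of vertices is at most C(m, n) = m! / (n!(m-n)!).
m = 26, n = 6
Numerator: 26 * 25 * 24 * 23 * 22 * 21
Denominator: 6! = 720
C(26, 6) = 230230


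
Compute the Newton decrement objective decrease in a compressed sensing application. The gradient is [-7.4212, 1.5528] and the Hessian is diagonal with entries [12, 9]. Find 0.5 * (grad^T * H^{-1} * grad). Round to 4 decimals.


Step 1: H is diagonal, so H^(-1) * g = [-0.6184, 0.1725].
Step 2: g^T H^(-1) g = sum_i g_i^2 / H_ii
  = (-7.4212)^2/12 + (1.5528)^2/9
  = 4.5895 + 0.2679 = 4.8574
Step 3: Objective decrease = 0.5 * g^T H^(-1) g = 2.4287


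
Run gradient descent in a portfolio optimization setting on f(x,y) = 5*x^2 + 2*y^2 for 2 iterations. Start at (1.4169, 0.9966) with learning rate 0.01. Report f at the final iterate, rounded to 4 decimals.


Gradient descent on f(x,y) = 5*x^2 + 2*y^2.
Starting point: (1.4169, 0.9966), alpha = 0.01
Step 1: grad_x = 2*5*1.4169 = 14.169, grad_y = 2*2*0.9966 = 3.9864
  x_1 = 1.4169 - 0.01*14.169 = 1.2752
  y_1 = 0.9966 - 0.01*3.9864 = 0.9567
Step 2: grad_x = 2*5*1.2752 = 12.7521, grad_y = 2*2*0.9567 = 3.8269
  x_2 = 1.2752 - 0.01*12.7521 = 1.1477
  y_2 = 0.9567 - 0.01*3.8269 = 0.9185
f(1.1477, 0.9185) = 5*1.1477^2 + 2*0.9185^2 = 8.2731


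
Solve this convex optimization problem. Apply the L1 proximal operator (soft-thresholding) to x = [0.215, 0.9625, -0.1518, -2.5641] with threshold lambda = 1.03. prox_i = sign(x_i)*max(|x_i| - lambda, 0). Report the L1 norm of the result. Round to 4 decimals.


Soft-thresholding with lambda = 1.03:
prox(0.215) = sign(0.215)*max(|0.215| - 1.03, 0) = 0.0
prox(0.9625) = sign(0.9625)*max(|0.9625| - 1.03, 0) = 0.0
prox(-0.1518) = sign(-0.1518)*max(|-0.1518| - 1.03, 0) = 0.0
prox(-2.5641) = sign(-2.5641)*max(|-2.5641| - 1.03, 0) = -1.5341
prox(x) = [0.0, 0.0, 0.0, -1.5341]
||prox(x)||_1 = 0.0 + 0.0 + 0.0 + 1.5341 = 1.5341


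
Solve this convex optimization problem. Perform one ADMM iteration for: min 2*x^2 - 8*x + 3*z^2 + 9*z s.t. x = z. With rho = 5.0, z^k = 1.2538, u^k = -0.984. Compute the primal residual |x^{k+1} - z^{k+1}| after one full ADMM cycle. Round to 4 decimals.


ADMM iteration with rho = 5.0, z^k = 1.2538, u^k = -0.984
Step 1: x-update.
Minimize 2*x^2 - 8*x + (5.0/2)*(x - 1.2538 - 0.984)^2
FOC: (2*2 + 5.0)*x = 8 + 5.0*(1.2538 + 0.984)
x^{k+1} = 2.1321
Step 2: z-update.
Minimize 3*z^2 + 9*z + (5.0/2)*(2.1321 - z - 0.984)^2
FOC: (2*3 + 5.0)*z = -9 + 5.0*(2.1321 - 0.984)
z^{k+1} = -0.2963
Step 3: u-update.
u^{k+1} = -0.984 + 2.1321 + 0.2963 = 1.4444
Step 4: Primal residual = |2.1321 + 0.2963| = 2.4284


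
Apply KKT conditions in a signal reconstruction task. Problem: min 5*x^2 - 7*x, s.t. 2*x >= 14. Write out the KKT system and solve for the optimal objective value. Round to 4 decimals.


Step 1: Try lambda = 0 (constraint inactive).
x_unc = 7/(2*5) = 0.7
Check: 2*0.7 = 1.4 < 14 -- violated!
Step 2: Constraint must be active: 2*x = 14
x* = 14/2 = 7.0
lambda = (2*5*7.0 - 7)/2 = 31.5
Step 3: Compute optimal value.
f(x*) = 5*7.0^2 - 7*7.0 = 196.0


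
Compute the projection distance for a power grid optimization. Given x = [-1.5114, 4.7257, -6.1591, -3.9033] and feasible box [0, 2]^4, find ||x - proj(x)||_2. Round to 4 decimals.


Project each component onto [0, 2].
clip(-1.5114) = 0.0, clip(4.7257) = 2.0, clip(-6.1591) = 0.0, clip(-3.9033) = 0.0
Projection = [0.0, 2.0, 0.0, 0.0]
Squared diffs: [2.2843, 7.4294, 37.9345, 15.2358]
Distance = sqrt(62.884) = 7.9299


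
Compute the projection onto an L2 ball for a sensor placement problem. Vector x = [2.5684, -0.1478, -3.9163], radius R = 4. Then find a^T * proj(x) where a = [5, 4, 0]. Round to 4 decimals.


Step 1: Compute ||x|| (intermediates to 6 decimals).
||x|| = sqrt(2.5684^2 + (-0.1478)^2 + (-3.9163)^2) = 4.685715
Step 2: Project.
Since ||x|| > R, scale = R/||x|| = 4/4.685715 = 0.853658, proj(x) = scale * x
proj(x) = [2.192535, -0.126171, -3.343181]
Step 3: Dot product.
a^T * proj(x) = 5*2.192535 + 4*(-0.126171) + 0*(-3.343181) = 10.458


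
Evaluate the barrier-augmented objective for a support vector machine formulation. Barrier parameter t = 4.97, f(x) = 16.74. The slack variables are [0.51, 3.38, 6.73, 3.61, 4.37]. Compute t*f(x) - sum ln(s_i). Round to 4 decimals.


Step 1: Compute log-barrier.
ln values: [-0.6733, 1.2179, 1.9066, 1.2837, 1.4748]
phi = -(-0.6733 + 1.2179 + 1.9066 + 1.2837 + 1.4748) = -5.2096
Step 2: Compute augmented objective.
t*f(x) = 4.97*16.74 = 83.1978
Total = 83.1978 - 5.2096 = 77.9882


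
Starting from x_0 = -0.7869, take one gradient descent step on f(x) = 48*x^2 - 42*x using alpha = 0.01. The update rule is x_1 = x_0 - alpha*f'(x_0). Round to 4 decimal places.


We compute the gradient at x_0 and apply the update.
f'(x) = 96*x - 42
f'(-0.7869) = 96*-0.7869 - 42 = -117.5424
x_1 = -0.7869 - 0.01*-117.5424 = 0.3885
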